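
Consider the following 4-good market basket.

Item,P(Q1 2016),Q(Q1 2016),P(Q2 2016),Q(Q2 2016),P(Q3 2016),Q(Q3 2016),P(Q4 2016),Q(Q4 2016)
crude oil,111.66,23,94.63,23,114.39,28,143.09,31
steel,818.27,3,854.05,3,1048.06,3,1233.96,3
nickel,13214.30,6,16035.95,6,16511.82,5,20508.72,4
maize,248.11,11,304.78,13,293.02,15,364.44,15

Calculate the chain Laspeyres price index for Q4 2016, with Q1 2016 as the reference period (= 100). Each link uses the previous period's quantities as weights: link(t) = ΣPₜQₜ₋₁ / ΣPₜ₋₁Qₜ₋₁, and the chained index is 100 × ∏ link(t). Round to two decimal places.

153.93

Link Q1 2016→Q2 2016:
ΣP(Q2 2016)Q(Q1 2016) = 94.63×23 + 854.05×3 + 16035.95×6 + 304.78×11 = 2176.49 + 2562.15 + 96215.7 + 3352.58 = 104306.92
ΣP(Q1 2016)Q(Q1 2016) = 111.66×23 + 818.27×3 + 13214.30×6 + 248.11×11 = 2568.18 + 2454.81 + 79285.8 + 2729.21 = 87038
link = 104306.92/87038 = 1.198407
Link Q2 2016→Q3 2016:
ΣP(Q3 2016)Q(Q2 2016) = 114.39×23 + 1048.06×3 + 16511.82×6 + 293.02×13 = 2630.97 + 3144.18 + 99070.92 + 3809.26 = 108655.33
ΣP(Q2 2016)Q(Q2 2016) = 94.63×23 + 854.05×3 + 16035.95×6 + 304.78×13 = 2176.49 + 2562.15 + 96215.7 + 3962.14 = 104916.48
link = 108655.33/104916.48 = 1.035636
Link Q3 2016→Q4 2016:
ΣP(Q4 2016)Q(Q3 2016) = 143.09×28 + 1233.96×3 + 20508.72×5 + 364.44×15 = 4006.52 + 3701.88 + 102543.6 + 5466.6 = 115718.6
ΣP(Q3 2016)Q(Q3 2016) = 114.39×28 + 1048.06×3 + 16511.82×5 + 293.02×15 = 3202.92 + 3144.18 + 82559.1 + 4395.3 = 93301.5
link = 115718.6/93301.5 = 1.240265
Chained index = 100 × 1.198407 × 1.035636 × 1.240265 = 153.9310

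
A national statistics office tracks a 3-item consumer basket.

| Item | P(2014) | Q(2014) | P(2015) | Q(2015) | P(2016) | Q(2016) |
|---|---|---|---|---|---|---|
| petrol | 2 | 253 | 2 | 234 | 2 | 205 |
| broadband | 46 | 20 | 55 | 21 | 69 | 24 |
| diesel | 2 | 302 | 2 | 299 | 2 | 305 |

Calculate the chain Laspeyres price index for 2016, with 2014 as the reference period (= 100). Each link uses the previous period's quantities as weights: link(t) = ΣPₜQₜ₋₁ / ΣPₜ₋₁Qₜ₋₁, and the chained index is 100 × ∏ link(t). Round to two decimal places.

Link 2014→2015:
ΣP(2015)Q(2014) = 2×253 + 55×20 + 2×302 = 506 + 1100 + 604 = 2210
ΣP(2014)Q(2014) = 2×253 + 46×20 + 2×302 = 506 + 920 + 604 = 2030
link = 2210/2030 = 1.088670
Link 2015→2016:
ΣP(2016)Q(2015) = 2×234 + 69×21 + 2×299 = 468 + 1449 + 598 = 2515
ΣP(2015)Q(2015) = 2×234 + 55×21 + 2×299 = 468 + 1155 + 598 = 2221
link = 2515/2221 = 1.132373
Chained index = 100 × 1.088670 × 1.132373 = 123.2780

123.28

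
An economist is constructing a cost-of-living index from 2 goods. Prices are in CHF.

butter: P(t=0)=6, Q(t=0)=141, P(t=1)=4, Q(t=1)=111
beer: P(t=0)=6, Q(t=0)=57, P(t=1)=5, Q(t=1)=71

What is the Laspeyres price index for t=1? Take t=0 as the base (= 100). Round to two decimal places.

Laspeyres price index uses base-period quantities as weights.
ΣP(t=1)·Q(t=0) = 4×141 + 5×57 = 564 + 285 = 849
ΣP(t=0)·Q(t=0) = 6×141 + 6×57 = 846 + 342 = 1188
Index = 849 / 1188 × 100 = 71.4646

71.46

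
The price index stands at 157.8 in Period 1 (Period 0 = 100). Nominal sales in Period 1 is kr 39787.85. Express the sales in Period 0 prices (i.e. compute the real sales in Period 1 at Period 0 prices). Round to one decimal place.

25214.1

Real = Nominal ÷ (Index/100) = 39787.85 ÷ (157.8/100)
     = 39787.85 ÷ 1.578 = 25214.1001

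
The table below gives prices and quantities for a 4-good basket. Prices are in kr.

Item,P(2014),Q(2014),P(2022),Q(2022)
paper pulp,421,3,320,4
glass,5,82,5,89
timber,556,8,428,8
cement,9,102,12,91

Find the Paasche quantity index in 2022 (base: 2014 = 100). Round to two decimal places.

Paasche quantity index uses current-period prices as weights.
ΣP(2022)·Q(2022) = 320×4 + 5×89 + 428×8 + 12×91 = 1280 + 445 + 3424 + 1092 = 6241
ΣP(2022)·Q(2014) = 320×3 + 5×82 + 428×8 + 12×102 = 960 + 410 + 3424 + 1224 = 6018
Index = 6241 / 6018 × 100 = 103.7056

103.71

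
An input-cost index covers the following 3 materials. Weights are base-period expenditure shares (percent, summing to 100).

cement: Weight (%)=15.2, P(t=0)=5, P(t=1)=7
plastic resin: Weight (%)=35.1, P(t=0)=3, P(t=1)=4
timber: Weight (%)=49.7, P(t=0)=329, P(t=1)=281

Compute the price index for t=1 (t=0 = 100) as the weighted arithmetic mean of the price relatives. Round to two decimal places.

cement: 15.2 × (7/5) = 15.2 × 1.400000 = 21.2800
plastic resin: 35.1 × (4/3) = 35.1 × 1.333333 = 46.8000
timber: 49.7 × (281/329) = 49.7 × 0.854103 = 42.4489
Index = Σ wᵢ·(p₁ᵢ/p₀ᵢ) = 21.2800 + 46.8000 + 42.4489 = 110.5289

110.53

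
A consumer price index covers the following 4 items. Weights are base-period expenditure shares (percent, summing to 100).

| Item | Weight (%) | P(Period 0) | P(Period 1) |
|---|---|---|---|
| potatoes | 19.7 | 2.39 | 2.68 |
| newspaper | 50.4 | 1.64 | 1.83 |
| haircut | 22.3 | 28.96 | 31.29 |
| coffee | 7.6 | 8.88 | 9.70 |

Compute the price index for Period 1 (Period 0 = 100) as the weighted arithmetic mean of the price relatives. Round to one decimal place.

potatoes: 19.7 × (2.68/2.39) = 19.7 × 1.121339 = 22.0904
newspaper: 50.4 × (1.83/1.64) = 50.4 × 1.115854 = 56.2390
haircut: 22.3 × (31.29/28.96) = 22.3 × 1.080456 = 24.0942
coffee: 7.6 × (9.70/8.88) = 7.6 × 1.092342 = 8.3018
Index = Σ wᵢ·(p₁ᵢ/p₀ᵢ) = 22.0904 + 56.2390 + 24.0942 + 8.3018 = 110.7254

110.7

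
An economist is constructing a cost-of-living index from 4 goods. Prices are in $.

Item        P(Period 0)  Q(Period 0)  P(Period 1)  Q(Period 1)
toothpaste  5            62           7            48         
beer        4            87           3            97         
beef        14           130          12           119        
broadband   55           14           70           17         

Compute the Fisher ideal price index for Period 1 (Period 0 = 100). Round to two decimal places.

100.05

Laspeyres component (base-period weights):
ΣP(Period 1)Q(Period 0) = 7×62 + 3×87 + 12×130 + 70×14 = 434 + 261 + 1560 + 980 = 3235
ΣP(Period 0)Q(Period 0) = 5×62 + 4×87 + 14×130 + 55×14 = 310 + 348 + 1820 + 770 = 3248
L = 3235 / 3248 × 100 = 99.5998
Paasche component (current-period weights):
ΣP(Period 1)Q(Period 1) = 7×48 + 3×97 + 12×119 + 70×17 = 336 + 291 + 1428 + 1190 = 3245
ΣP(Period 0)Q(Period 1) = 5×48 + 4×97 + 14×119 + 55×17 = 240 + 388 + 1666 + 935 = 3229
P = 3245 / 3229 × 100 = 100.4955
Fisher = √(L × P) = √(99.5998 × 100.4955) = 100.0466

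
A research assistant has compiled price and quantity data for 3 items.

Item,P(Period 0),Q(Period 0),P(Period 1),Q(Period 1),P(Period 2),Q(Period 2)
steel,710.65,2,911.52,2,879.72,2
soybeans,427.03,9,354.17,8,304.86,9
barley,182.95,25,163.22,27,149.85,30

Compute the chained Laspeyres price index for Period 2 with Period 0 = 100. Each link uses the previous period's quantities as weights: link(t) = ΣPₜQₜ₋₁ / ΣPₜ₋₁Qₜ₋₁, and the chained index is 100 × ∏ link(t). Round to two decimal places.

Link Period 0→Period 1:
ΣP(Period 1)Q(Period 0) = 911.52×2 + 354.17×9 + 163.22×25 = 1823.04 + 3187.53 + 4080.5 = 9091.07
ΣP(Period 0)Q(Period 0) = 710.65×2 + 427.03×9 + 182.95×25 = 1421.3 + 3843.27 + 4573.75 = 9838.32
link = 9091.07/9838.32 = 0.924047
Link Period 1→Period 2:
ΣP(Period 2)Q(Period 1) = 879.72×2 + 304.86×8 + 149.85×27 = 1759.44 + 2438.88 + 4045.95 = 8244.27
ΣP(Period 1)Q(Period 1) = 911.52×2 + 354.17×8 + 163.22×27 = 1823.04 + 2833.36 + 4406.94 = 9063.34
link = 8244.27/9063.34 = 0.909628
Chained index = 100 × 0.924047 × 0.909628 = 84.0539

84.05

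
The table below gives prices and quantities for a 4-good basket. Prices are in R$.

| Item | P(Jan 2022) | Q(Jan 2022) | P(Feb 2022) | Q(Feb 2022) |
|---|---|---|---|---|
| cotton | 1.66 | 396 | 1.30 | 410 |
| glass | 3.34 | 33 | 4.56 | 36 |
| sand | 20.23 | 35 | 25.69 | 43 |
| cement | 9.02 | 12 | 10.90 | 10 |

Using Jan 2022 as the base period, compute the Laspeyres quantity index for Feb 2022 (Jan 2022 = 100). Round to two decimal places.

Laspeyres quantity index uses base-period prices as weights.
ΣP(Jan 2022)·Q(Feb 2022) = 1.66×410 + 3.34×36 + 20.23×43 + 9.02×10 = 680.6 + 120.24 + 869.89 + 90.2 = 1760.93
ΣP(Jan 2022)·Q(Jan 2022) = 1.66×396 + 3.34×33 + 20.23×35 + 9.02×12 = 657.36 + 110.22 + 708.05 + 108.24 = 1583.87
Index = 1760.93 / 1583.87 × 100 = 111.1789

111.18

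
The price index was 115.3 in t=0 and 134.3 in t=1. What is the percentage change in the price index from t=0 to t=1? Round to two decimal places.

16.48%

Change = (134.3 − 115.3) / 115.3 × 100
       = 19.0 / 115.3 × 100 = 16.4788%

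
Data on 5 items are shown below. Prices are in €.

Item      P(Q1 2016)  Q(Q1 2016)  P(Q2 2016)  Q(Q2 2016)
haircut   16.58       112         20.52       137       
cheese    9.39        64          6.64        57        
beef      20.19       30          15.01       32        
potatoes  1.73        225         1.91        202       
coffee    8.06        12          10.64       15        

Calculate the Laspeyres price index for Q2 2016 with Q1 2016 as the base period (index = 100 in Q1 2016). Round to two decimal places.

Laspeyres price index uses base-period quantities as weights.
ΣP(Q2 2016)·Q(Q1 2016) = 20.52×112 + 6.64×64 + 15.01×30 + 1.91×225 + 10.64×12 = 2298.24 + 424.96 + 450.3 + 429.75 + 127.68 = 3730.93
ΣP(Q1 2016)·Q(Q1 2016) = 16.58×112 + 9.39×64 + 20.19×30 + 1.73×225 + 8.06×12 = 1856.96 + 600.96 + 605.7 + 389.25 + 96.72 = 3549.59
Index = 3730.93 / 3549.59 × 100 = 105.1088

105.11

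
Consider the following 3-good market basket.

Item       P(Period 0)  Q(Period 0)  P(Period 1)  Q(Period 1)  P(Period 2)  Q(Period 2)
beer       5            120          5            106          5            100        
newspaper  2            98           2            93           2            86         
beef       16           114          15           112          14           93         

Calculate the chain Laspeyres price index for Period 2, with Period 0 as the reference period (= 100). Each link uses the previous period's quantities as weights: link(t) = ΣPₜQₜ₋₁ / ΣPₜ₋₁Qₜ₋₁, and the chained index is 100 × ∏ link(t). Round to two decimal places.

Link Period 0→Period 1:
ΣP(Period 1)Q(Period 0) = 5×120 + 2×98 + 15×114 = 600 + 196 + 1710 = 2506
ΣP(Period 0)Q(Period 0) = 5×120 + 2×98 + 16×114 = 600 + 196 + 1824 = 2620
link = 2506/2620 = 0.956489
Link Period 1→Period 2:
ΣP(Period 2)Q(Period 1) = 5×106 + 2×93 + 14×112 = 530 + 186 + 1568 = 2284
ΣP(Period 1)Q(Period 1) = 5×106 + 2×93 + 15×112 = 530 + 186 + 1680 = 2396
link = 2284/2396 = 0.953255
Chained index = 100 × 0.956489 × 0.953255 = 91.1778

91.18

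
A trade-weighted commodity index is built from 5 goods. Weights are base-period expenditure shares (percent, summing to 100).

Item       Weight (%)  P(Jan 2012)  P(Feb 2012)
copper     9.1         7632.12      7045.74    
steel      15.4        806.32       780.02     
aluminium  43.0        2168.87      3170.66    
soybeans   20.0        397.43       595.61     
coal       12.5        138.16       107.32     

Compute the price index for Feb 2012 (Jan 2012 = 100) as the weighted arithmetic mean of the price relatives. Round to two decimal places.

copper: 9.1 × (7045.74/7632.12) = 9.1 × 0.923169 = 8.4008
steel: 15.4 × (780.02/806.32) = 15.4 × 0.967383 = 14.8977
aluminium: 43.0 × (3170.66/2168.87) = 43.0 × 1.461895 = 62.8615
soybeans: 20.0 × (595.61/397.43) = 20.0 × 1.498654 = 29.9731
coal: 12.5 × (107.32/138.16) = 12.5 × 0.776781 = 9.7098
Index = Σ wᵢ·(p₁ᵢ/p₀ᵢ) = 8.4008 + 14.8977 + 62.8615 + 29.9731 + 9.7098 = 125.8428

125.84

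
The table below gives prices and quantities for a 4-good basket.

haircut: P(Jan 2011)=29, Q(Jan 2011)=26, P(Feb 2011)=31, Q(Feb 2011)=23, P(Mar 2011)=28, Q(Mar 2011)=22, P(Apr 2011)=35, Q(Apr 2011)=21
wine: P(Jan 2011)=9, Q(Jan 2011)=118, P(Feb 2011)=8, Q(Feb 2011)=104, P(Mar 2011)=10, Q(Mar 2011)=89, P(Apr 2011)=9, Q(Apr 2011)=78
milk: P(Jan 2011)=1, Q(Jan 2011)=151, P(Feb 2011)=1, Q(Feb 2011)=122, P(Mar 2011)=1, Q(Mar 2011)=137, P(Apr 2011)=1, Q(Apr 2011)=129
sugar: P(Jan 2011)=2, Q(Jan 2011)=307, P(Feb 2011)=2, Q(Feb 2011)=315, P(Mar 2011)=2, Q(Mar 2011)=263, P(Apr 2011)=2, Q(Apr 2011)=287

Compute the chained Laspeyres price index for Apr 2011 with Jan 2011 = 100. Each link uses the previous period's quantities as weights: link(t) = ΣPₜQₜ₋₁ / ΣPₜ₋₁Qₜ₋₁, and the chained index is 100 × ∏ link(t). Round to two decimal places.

Link Jan 2011→Feb 2011:
ΣP(Feb 2011)Q(Jan 2011) = 31×26 + 8×118 + 1×151 + 2×307 = 806 + 944 + 151 + 614 = 2515
ΣP(Jan 2011)Q(Jan 2011) = 29×26 + 9×118 + 1×151 + 2×307 = 754 + 1062 + 151 + 614 = 2581
link = 2515/2581 = 0.974429
Link Feb 2011→Mar 2011:
ΣP(Mar 2011)Q(Feb 2011) = 28×23 + 10×104 + 1×122 + 2×315 = 644 + 1040 + 122 + 630 = 2436
ΣP(Feb 2011)Q(Feb 2011) = 31×23 + 8×104 + 1×122 + 2×315 = 713 + 832 + 122 + 630 = 2297
link = 2436/2297 = 1.060514
Link Mar 2011→Apr 2011:
ΣP(Apr 2011)Q(Mar 2011) = 35×22 + 9×89 + 1×137 + 2×263 = 770 + 801 + 137 + 526 = 2234
ΣP(Mar 2011)Q(Mar 2011) = 28×22 + 10×89 + 1×137 + 2×263 = 616 + 890 + 137 + 526 = 2169
link = 2234/2169 = 1.029968
Chained index = 100 × 0.974429 × 1.060514 × 1.029968 = 106.4363

106.44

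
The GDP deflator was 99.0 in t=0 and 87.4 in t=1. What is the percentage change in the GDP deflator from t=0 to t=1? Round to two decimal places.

Change = (87.4 − 99.0) / 99.0 × 100
       = -11.6 / 99.0 × 100 = -11.7172%

-11.72%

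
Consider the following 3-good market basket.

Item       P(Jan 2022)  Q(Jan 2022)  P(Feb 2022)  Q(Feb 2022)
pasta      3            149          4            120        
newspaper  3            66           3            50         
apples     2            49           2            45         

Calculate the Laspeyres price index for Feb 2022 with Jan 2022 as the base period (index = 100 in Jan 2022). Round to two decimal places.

Laspeyres price index uses base-period quantities as weights.
ΣP(Feb 2022)·Q(Jan 2022) = 4×149 + 3×66 + 2×49 = 596 + 198 + 98 = 892
ΣP(Jan 2022)·Q(Jan 2022) = 3×149 + 3×66 + 2×49 = 447 + 198 + 98 = 743
Index = 892 / 743 × 100 = 120.0538

120.05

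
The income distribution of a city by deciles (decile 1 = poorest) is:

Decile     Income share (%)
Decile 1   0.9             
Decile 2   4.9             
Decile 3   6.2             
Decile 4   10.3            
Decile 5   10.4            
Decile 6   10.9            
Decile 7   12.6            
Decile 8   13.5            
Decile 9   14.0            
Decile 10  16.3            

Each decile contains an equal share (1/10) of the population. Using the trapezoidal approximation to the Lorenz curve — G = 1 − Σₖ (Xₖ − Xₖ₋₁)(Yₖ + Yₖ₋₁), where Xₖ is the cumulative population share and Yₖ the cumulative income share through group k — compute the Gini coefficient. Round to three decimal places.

Cumulative income shares Yₖ: 0.0090, 0.0580, 0.1200, 0.2230, 0.3270, 0.4360, 0.5620, 0.6970, 0.8370, 1.0000
Σ (Xₖ−Xₖ₋₁)(Yₖ+Yₖ₋₁) = (1/10)(0.0090+0.0000) + (1/10)(0.0580+0.0090) + (1/10)(0.1200+0.0580) + (1/10)(0.2230+0.1200) + (1/10)(0.3270+0.2230) + (1/10)(0.4360+0.3270) + (1/10)(0.5620+0.4360) + (1/10)(0.6970+0.5620) + (1/10)(0.8370+0.6970) + (1/10)(1.0000+0.8370)
  = 0.0009 + 0.0067 + 0.0178 + 0.0343 + 0.0550 + 0.0763 + 0.0998 + 0.1259 + 0.1534 + 0.1837 = 0.7538
G = 1 − 0.7538 = 0.2462

0.246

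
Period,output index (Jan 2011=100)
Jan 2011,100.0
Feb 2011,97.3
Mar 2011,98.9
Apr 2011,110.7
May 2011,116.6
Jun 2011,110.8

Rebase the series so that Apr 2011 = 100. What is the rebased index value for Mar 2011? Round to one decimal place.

89.3

Rebased(Mar 2011) = 98.9 / 110.7 × 100 = 89.3406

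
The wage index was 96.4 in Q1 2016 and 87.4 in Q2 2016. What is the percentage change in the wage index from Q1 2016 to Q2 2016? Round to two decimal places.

-9.34%

Change = (87.4 − 96.4) / 96.4 × 100
       = -9.0 / 96.4 × 100 = -9.3361%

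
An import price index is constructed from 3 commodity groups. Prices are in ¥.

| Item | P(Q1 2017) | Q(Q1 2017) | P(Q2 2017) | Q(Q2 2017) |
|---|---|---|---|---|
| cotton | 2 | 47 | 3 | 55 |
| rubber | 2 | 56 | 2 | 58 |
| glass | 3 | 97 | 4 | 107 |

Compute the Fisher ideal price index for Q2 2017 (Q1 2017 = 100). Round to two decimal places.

Laspeyres component (base-period weights):
ΣP(Q2 2017)Q(Q1 2017) = 3×47 + 2×56 + 4×97 = 141 + 112 + 388 = 641
ΣP(Q1 2017)Q(Q1 2017) = 2×47 + 2×56 + 3×97 = 94 + 112 + 291 = 497
L = 641 / 497 × 100 = 128.9738
Paasche component (current-period weights):
ΣP(Q2 2017)Q(Q2 2017) = 3×55 + 2×58 + 4×107 = 165 + 116 + 428 = 709
ΣP(Q1 2017)Q(Q2 2017) = 2×55 + 2×58 + 3×107 = 110 + 116 + 321 = 547
P = 709 / 547 × 100 = 129.6161
Fisher = √(L × P) = √(128.9738 × 129.6161) = 129.2946

129.29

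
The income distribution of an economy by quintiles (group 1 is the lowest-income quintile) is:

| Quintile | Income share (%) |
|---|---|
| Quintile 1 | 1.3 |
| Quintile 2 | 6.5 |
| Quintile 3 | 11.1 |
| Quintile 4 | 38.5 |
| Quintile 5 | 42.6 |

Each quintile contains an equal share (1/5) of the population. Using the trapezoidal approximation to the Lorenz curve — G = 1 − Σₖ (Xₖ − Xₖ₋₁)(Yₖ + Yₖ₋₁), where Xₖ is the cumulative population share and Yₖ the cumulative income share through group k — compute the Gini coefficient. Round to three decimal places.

Cumulative income shares Yₖ: 0.0130, 0.0780, 0.1890, 0.5740, 1.0000
Σ (Xₖ−Xₖ₋₁)(Yₖ+Yₖ₋₁) = (1/5)(0.0130+0.0000) + (1/5)(0.0780+0.0130) + (1/5)(0.1890+0.0780) + (1/5)(0.5740+0.1890) + (1/5)(1.0000+0.5740)
  = 0.0026 + 0.0182 + 0.0534 + 0.1526 + 0.3148 = 0.5416
G = 1 − 0.5416 = 0.4584

0.458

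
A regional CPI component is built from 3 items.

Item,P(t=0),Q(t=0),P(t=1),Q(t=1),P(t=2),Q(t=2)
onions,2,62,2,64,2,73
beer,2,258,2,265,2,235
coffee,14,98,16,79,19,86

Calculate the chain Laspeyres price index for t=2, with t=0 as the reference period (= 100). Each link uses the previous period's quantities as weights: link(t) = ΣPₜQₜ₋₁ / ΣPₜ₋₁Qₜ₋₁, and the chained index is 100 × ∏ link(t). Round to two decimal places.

123.27

Link t=0→t=1:
ΣP(t=1)Q(t=0) = 2×62 + 2×258 + 16×98 = 124 + 516 + 1568 = 2208
ΣP(t=0)Q(t=0) = 2×62 + 2×258 + 14×98 = 124 + 516 + 1372 = 2012
link = 2208/2012 = 1.097416
Link t=1→t=2:
ΣP(t=2)Q(t=1) = 2×64 + 2×265 + 19×79 = 128 + 530 + 1501 = 2159
ΣP(t=1)Q(t=1) = 2×64 + 2×265 + 16×79 = 128 + 530 + 1264 = 1922
link = 2159/1922 = 1.123309
Chained index = 100 × 1.097416 × 1.123309 = 123.2737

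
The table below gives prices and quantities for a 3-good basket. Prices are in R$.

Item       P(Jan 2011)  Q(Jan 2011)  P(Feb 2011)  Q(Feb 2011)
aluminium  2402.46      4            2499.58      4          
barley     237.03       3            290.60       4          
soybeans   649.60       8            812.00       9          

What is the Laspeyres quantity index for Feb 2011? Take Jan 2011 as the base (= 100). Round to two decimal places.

Laspeyres quantity index uses base-period prices as weights.
ΣP(Jan 2011)·Q(Feb 2011) = 2402.46×4 + 237.03×4 + 649.60×9 = 9609.84 + 948.12 + 5846.4 = 16404.36
ΣP(Jan 2011)·Q(Jan 2011) = 2402.46×4 + 237.03×3 + 649.60×8 = 9609.84 + 711.09 + 5196.8 = 15517.73
Index = 16404.36 / 15517.73 × 100 = 105.7137

105.71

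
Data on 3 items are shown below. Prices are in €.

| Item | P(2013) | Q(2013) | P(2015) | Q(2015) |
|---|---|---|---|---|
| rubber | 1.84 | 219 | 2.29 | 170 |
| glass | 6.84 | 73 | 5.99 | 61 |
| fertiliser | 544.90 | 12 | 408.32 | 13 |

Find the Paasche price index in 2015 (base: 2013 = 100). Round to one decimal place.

Paasche price index uses current-period quantities as weights.
ΣP(2015)·Q(2015) = 2.29×170 + 5.99×61 + 408.32×13 = 389.3 + 365.39 + 5308.16 = 6062.85
ΣP(2013)·Q(2015) = 1.84×170 + 6.84×61 + 544.90×13 = 312.8 + 417.24 + 7083.7 = 7813.74
Index = 6062.85 / 7813.74 × 100 = 77.5922

77.6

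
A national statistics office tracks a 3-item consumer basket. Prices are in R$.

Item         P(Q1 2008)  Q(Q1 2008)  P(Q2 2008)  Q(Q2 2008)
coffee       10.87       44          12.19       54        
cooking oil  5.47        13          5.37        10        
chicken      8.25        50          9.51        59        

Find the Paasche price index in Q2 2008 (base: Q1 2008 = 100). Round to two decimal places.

112.82

Paasche price index uses current-period quantities as weights.
ΣP(Q2 2008)·Q(Q2 2008) = 12.19×54 + 5.37×10 + 9.51×59 = 658.26 + 53.7 + 561.09 = 1273.05
ΣP(Q1 2008)·Q(Q2 2008) = 10.87×54 + 5.47×10 + 8.25×59 = 586.98 + 54.7 + 486.75 = 1128.43
Index = 1273.05 / 1128.43 × 100 = 112.8160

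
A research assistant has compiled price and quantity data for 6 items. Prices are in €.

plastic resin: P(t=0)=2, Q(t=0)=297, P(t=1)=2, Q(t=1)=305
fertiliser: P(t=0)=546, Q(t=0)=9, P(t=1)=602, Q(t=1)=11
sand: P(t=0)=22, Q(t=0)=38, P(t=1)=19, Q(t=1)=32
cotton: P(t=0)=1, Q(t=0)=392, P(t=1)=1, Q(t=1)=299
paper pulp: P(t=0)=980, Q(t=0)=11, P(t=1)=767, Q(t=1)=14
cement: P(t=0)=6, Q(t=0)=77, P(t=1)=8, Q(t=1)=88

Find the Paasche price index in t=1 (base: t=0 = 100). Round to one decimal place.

Paasche price index uses current-period quantities as weights.
ΣP(t=1)·Q(t=1) = 2×305 + 602×11 + 19×32 + 1×299 + 767×14 + 8×88 = 610 + 6622 + 608 + 299 + 10738 + 704 = 19581
ΣP(t=0)·Q(t=1) = 2×305 + 546×11 + 22×32 + 1×299 + 980×14 + 6×88 = 610 + 6006 + 704 + 299 + 13720 + 528 = 21867
Index = 19581 / 21867 × 100 = 89.5459

89.5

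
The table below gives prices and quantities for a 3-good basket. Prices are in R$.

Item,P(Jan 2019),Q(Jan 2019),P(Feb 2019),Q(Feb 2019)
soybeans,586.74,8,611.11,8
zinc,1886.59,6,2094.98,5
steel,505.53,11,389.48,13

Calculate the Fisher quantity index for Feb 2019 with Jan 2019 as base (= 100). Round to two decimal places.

94.94

Laspeyres component (base-period weights):
ΣP(Jan 2019)Q(Feb 2019) = 586.74×8 + 1886.59×5 + 505.53×13 = 4693.92 + 9432.95 + 6571.89 = 20698.76
ΣP(Jan 2019)Q(Jan 2019) = 586.74×8 + 1886.59×6 + 505.53×11 = 4693.92 + 11319.54 + 5560.83 = 21574.29
L = 20698.76 / 21574.29 × 100 = 95.9418
Paasche component (current-period weights):
ΣP(Feb 2019)Q(Feb 2019) = 611.11×8 + 2094.98×5 + 389.48×13 = 4888.88 + 10474.9 + 5063.24 = 20427.02
ΣP(Feb 2019)Q(Jan 2019) = 611.11×8 + 2094.98×6 + 389.48×11 = 4888.88 + 12569.88 + 4284.28 = 21743.04
P = 20427.02 / 21743.04 × 100 = 93.9474
Fisher = √(L × P) = √(95.9418 × 93.9474) = 94.9394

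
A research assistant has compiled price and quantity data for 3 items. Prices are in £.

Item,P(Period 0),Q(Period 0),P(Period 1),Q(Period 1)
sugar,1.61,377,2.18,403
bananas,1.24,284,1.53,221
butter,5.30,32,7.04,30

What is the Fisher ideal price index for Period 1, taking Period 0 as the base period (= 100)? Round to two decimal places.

Laspeyres component (base-period weights):
ΣP(Period 1)Q(Period 0) = 2.18×377 + 1.53×284 + 7.04×32 = 821.86 + 434.52 + 225.28 = 1481.66
ΣP(Period 0)Q(Period 0) = 1.61×377 + 1.24×284 + 5.30×32 = 606.97 + 352.16 + 169.6 = 1128.73
L = 1481.66 / 1128.73 × 100 = 131.2679
Paasche component (current-period weights):
ΣP(Period 1)Q(Period 1) = 2.18×403 + 1.53×221 + 7.04×30 = 878.54 + 338.13 + 211.2 = 1427.87
ΣP(Period 0)Q(Period 1) = 1.61×403 + 1.24×221 + 5.30×30 = 648.83 + 274.04 + 159 = 1081.87
P = 1427.87 / 1081.87 × 100 = 131.9817
Fisher = √(L × P) = √(131.2679 × 131.9817) = 131.6243

131.62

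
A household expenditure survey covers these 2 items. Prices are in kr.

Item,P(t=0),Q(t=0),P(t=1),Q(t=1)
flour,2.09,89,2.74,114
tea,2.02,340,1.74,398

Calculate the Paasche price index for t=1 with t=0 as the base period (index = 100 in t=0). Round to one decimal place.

96.4

Paasche price index uses current-period quantities as weights.
ΣP(t=1)·Q(t=1) = 2.74×114 + 1.74×398 = 312.36 + 692.52 = 1004.88
ΣP(t=0)·Q(t=1) = 2.09×114 + 2.02×398 = 238.26 + 803.96 = 1042.22
Index = 1004.88 / 1042.22 × 100 = 96.4173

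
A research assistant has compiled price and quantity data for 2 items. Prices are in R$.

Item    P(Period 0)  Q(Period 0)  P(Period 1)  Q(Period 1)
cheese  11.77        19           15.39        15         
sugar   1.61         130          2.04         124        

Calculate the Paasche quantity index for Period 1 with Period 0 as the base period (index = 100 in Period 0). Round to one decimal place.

86.8

Paasche quantity index uses current-period prices as weights.
ΣP(Period 1)·Q(Period 1) = 15.39×15 + 2.04×124 = 230.85 + 252.96 = 483.81
ΣP(Period 1)·Q(Period 0) = 15.39×19 + 2.04×130 = 292.41 + 265.2 = 557.61
Index = 483.81 / 557.61 × 100 = 86.7649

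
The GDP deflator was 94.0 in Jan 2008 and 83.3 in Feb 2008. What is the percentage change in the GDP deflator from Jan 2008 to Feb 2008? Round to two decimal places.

Change = (83.3 − 94.0) / 94.0 × 100
       = -10.7 / 94.0 × 100 = -11.3830%

-11.38%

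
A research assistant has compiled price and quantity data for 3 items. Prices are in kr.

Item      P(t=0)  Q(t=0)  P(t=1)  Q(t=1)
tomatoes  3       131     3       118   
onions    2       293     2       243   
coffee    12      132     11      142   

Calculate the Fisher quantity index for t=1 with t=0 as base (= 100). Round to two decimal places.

99.03

Laspeyres component (base-period weights):
ΣP(t=0)Q(t=1) = 3×118 + 2×243 + 12×142 = 354 + 486 + 1704 = 2544
ΣP(t=0)Q(t=0) = 3×131 + 2×293 + 12×132 = 393 + 586 + 1584 = 2563
L = 2544 / 2563 × 100 = 99.2587
Paasche component (current-period weights):
ΣP(t=1)Q(t=1) = 3×118 + 2×243 + 11×142 = 354 + 486 + 1562 = 2402
ΣP(t=1)Q(t=0) = 3×131 + 2×293 + 11×132 = 393 + 586 + 1452 = 2431
P = 2402 / 2431 × 100 = 98.8071
Fisher = √(L × P) = √(99.2587 × 98.8071) = 99.0326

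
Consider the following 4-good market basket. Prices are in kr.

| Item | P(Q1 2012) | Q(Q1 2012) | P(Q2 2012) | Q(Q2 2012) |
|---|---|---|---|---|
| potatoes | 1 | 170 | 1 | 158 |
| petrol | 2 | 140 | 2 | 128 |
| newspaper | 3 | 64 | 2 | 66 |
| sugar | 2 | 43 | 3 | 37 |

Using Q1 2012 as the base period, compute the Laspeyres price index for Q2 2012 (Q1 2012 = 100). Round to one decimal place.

Laspeyres price index uses base-period quantities as weights.
ΣP(Q2 2012)·Q(Q1 2012) = 1×170 + 2×140 + 2×64 + 3×43 = 170 + 280 + 128 + 129 = 707
ΣP(Q1 2012)·Q(Q1 2012) = 1×170 + 2×140 + 3×64 + 2×43 = 170 + 280 + 192 + 86 = 728
Index = 707 / 728 × 100 = 97.1154

97.1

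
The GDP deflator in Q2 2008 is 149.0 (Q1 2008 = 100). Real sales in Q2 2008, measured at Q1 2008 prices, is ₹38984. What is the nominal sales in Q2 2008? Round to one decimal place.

58086.2

Nominal = Real × (Index/100) = 38984 × (149.0/100)
        = 38984 × 1.490 = 58086.1600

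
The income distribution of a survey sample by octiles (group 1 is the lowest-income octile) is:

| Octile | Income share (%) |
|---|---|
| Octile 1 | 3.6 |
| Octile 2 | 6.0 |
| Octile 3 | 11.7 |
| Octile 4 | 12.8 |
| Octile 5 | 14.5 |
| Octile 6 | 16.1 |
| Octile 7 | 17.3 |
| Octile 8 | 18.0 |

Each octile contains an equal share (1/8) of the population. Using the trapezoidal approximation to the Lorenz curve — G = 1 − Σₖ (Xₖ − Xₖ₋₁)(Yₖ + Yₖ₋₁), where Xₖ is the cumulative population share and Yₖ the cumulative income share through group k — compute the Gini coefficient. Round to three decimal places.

Cumulative income shares Yₖ: 0.0360, 0.0960, 0.2130, 0.3410, 0.4860, 0.6470, 0.8200, 1.0000
Σ (Xₖ−Xₖ₋₁)(Yₖ+Yₖ₋₁) = (1/8)(0.0360+0.0000) + (1/8)(0.0960+0.0360) + (1/8)(0.2130+0.0960) + (1/8)(0.3410+0.2130) + (1/8)(0.4860+0.3410) + (1/8)(0.6470+0.4860) + (1/8)(0.8200+0.6470) + (1/8)(1.0000+0.8200)
  = 0.0045 + 0.0165 + 0.0386 + 0.0692 + 0.1034 + 0.1416 + 0.1834 + 0.2275 = 0.7848
G = 1 − 0.7848 = 0.2152

0.215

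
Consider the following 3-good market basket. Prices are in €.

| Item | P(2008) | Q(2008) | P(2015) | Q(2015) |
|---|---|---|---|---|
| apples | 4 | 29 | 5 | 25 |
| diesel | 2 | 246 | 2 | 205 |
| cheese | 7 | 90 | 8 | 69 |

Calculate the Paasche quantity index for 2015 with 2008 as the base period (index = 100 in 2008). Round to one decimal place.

Paasche quantity index uses current-period prices as weights.
ΣP(2015)·Q(2015) = 5×25 + 2×205 + 8×69 = 125 + 410 + 552 = 1087
ΣP(2015)·Q(2008) = 5×29 + 2×246 + 8×90 = 145 + 492 + 720 = 1357
Index = 1087 / 1357 × 100 = 80.1032

80.1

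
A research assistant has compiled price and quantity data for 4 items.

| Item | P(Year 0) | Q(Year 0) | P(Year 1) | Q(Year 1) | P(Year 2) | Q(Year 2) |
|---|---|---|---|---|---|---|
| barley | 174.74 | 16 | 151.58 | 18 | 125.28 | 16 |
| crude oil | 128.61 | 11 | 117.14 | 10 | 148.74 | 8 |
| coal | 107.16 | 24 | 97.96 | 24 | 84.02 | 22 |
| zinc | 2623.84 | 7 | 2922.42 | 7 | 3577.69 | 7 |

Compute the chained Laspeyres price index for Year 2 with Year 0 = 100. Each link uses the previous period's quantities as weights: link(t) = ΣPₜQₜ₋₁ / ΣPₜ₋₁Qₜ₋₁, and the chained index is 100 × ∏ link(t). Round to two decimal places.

121.63

Link Year 0→Year 1:
ΣP(Year 1)Q(Year 0) = 151.58×16 + 117.14×11 + 97.96×24 + 2922.42×7 = 2425.28 + 1288.54 + 2351.04 + 20456.94 = 26521.8
ΣP(Year 0)Q(Year 0) = 174.74×16 + 128.61×11 + 107.16×24 + 2623.84×7 = 2795.84 + 1414.71 + 2571.84 + 18366.88 = 25149.27
link = 26521.8/25149.27 = 1.054575
Link Year 1→Year 2:
ΣP(Year 2)Q(Year 1) = 125.28×18 + 148.74×10 + 84.02×24 + 3577.69×7 = 2255.04 + 1487.4 + 2016.48 + 25043.83 = 30802.75
ΣP(Year 1)Q(Year 1) = 151.58×18 + 117.14×10 + 97.96×24 + 2922.42×7 = 2728.44 + 1171.4 + 2351.04 + 20456.94 = 26707.82
link = 30802.75/26707.82 = 1.153323
Chained index = 100 × 1.054575 × 1.153323 = 121.6266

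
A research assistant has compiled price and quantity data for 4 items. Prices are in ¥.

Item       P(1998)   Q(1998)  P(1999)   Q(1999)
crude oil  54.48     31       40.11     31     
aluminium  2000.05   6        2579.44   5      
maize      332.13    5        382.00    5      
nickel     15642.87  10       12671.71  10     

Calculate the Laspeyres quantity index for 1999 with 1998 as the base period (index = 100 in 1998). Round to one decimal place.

Laspeyres quantity index uses base-period prices as weights.
ΣP(1998)·Q(1999) = 54.48×31 + 2000.05×5 + 332.13×5 + 15642.87×10 = 1688.88 + 10000.25 + 1660.65 + 156428.7 = 169778.48
ΣP(1998)·Q(1998) = 54.48×31 + 2000.05×6 + 332.13×5 + 15642.87×10 = 1688.88 + 12000.3 + 1660.65 + 156428.7 = 171778.53
Index = 169778.48 / 171778.53 × 100 = 98.8357

98.8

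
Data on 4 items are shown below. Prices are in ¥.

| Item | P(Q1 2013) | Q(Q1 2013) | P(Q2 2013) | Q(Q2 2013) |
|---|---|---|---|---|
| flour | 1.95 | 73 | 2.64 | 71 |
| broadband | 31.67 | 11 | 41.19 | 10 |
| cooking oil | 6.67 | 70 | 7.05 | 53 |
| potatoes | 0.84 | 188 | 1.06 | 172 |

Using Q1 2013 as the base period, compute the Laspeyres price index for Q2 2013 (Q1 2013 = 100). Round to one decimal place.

Laspeyres price index uses base-period quantities as weights.
ΣP(Q2 2013)·Q(Q1 2013) = 2.64×73 + 41.19×11 + 7.05×70 + 1.06×188 = 192.72 + 453.09 + 493.5 + 199.28 = 1338.59
ΣP(Q1 2013)·Q(Q1 2013) = 1.95×73 + 31.67×11 + 6.67×70 + 0.84×188 = 142.35 + 348.37 + 466.9 + 157.92 = 1115.54
Index = 1338.59 / 1115.54 × 100 = 119.9948

120.0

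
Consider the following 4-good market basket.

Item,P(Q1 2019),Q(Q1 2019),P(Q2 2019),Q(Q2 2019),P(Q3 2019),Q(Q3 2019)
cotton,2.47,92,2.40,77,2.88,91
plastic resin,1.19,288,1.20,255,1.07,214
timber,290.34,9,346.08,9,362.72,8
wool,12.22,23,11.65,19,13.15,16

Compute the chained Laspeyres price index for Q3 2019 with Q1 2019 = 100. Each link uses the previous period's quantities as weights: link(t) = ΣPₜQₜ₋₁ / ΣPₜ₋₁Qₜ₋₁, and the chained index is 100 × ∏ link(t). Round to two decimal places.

119.42

Link Q1 2019→Q2 2019:
ΣP(Q2 2019)Q(Q1 2019) = 2.40×92 + 1.20×288 + 346.08×9 + 11.65×23 = 220.8 + 345.6 + 3114.72 + 267.95 = 3949.07
ΣP(Q1 2019)Q(Q1 2019) = 2.47×92 + 1.19×288 + 290.34×9 + 12.22×23 = 227.24 + 342.72 + 2613.06 + 281.06 = 3464.08
link = 3949.07/3464.08 = 1.140005
Link Q2 2019→Q3 2019:
ΣP(Q3 2019)Q(Q2 2019) = 2.88×77 + 1.07×255 + 362.72×9 + 13.15×19 = 221.76 + 272.85 + 3264.48 + 249.85 = 4008.94
ΣP(Q2 2019)Q(Q2 2019) = 2.40×77 + 1.20×255 + 346.08×9 + 11.65×19 = 184.8 + 306 + 3114.72 + 221.35 = 3826.87
link = 4008.94/3826.87 = 1.047577
Chained index = 100 × 1.140005 × 1.047577 = 119.4243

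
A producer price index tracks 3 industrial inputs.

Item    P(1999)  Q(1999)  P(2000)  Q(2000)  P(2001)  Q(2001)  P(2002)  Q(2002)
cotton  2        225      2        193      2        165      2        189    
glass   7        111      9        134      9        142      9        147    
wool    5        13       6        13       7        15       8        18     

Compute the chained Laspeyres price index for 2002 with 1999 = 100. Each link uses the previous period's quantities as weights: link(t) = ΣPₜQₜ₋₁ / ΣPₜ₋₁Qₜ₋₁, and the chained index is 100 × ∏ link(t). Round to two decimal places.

120.15

Link 1999→2000:
ΣP(2000)Q(1999) = 2×225 + 9×111 + 6×13 = 450 + 999 + 78 = 1527
ΣP(1999)Q(1999) = 2×225 + 7×111 + 5×13 = 450 + 777 + 65 = 1292
link = 1527/1292 = 1.181889
Link 2000→2001:
ΣP(2001)Q(2000) = 2×193 + 9×134 + 7×13 = 386 + 1206 + 91 = 1683
ΣP(2000)Q(2000) = 2×193 + 9×134 + 6×13 = 386 + 1206 + 78 = 1670
link = 1683/1670 = 1.007784
Link 2001→2002:
ΣP(2002)Q(2001) = 2×165 + 9×142 + 8×15 = 330 + 1278 + 120 = 1728
ΣP(2001)Q(2001) = 2×165 + 9×142 + 7×15 = 330 + 1278 + 105 = 1713
link = 1728/1713 = 1.008757
Chained index = 100 × 1.181889 × 1.007784 × 1.008757 = 120.1519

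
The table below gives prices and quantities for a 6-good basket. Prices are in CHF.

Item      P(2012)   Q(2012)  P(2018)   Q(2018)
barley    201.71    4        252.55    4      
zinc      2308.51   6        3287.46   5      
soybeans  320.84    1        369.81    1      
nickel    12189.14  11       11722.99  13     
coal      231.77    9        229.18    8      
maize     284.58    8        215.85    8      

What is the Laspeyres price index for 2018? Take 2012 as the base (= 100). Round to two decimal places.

100.28

Laspeyres price index uses base-period quantities as weights.
ΣP(2018)·Q(2012) = 252.55×4 + 3287.46×6 + 369.81×1 + 11722.99×11 + 229.18×9 + 215.85×8 = 1010.2 + 19724.76 + 369.81 + 128952.89 + 2062.62 + 1726.8 = 153847.08
ΣP(2012)·Q(2012) = 201.71×4 + 2308.51×6 + 320.84×1 + 12189.14×11 + 231.77×9 + 284.58×8 = 806.84 + 13851.06 + 320.84 + 134080.54 + 2085.93 + 2276.64 = 153421.85
Index = 153847.08 / 153421.85 × 100 = 100.2772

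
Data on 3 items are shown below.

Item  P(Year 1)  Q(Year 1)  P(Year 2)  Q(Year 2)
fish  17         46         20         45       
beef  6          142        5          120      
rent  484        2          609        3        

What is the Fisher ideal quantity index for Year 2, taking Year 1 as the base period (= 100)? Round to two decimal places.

Laspeyres component (base-period weights):
ΣP(Year 1)Q(Year 2) = 17×45 + 6×120 + 484×3 = 765 + 720 + 1452 = 2937
ΣP(Year 1)Q(Year 1) = 17×46 + 6×142 + 484×2 = 782 + 852 + 968 = 2602
L = 2937 / 2602 × 100 = 112.8747
Paasche component (current-period weights):
ΣP(Year 2)Q(Year 2) = 20×45 + 5×120 + 609×3 = 900 + 600 + 1827 = 3327
ΣP(Year 2)Q(Year 1) = 20×46 + 5×142 + 609×2 = 920 + 710 + 1218 = 2848
P = 3327 / 2848 × 100 = 116.8188
Fisher = √(L × P) = √(112.8747 × 116.8188) = 114.8298

114.83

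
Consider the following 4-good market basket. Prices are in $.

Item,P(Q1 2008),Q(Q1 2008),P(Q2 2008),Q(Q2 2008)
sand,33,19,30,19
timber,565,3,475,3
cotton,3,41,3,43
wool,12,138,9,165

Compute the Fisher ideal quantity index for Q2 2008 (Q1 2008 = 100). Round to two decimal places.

107.73

Laspeyres component (base-period weights):
ΣP(Q1 2008)Q(Q2 2008) = 33×19 + 565×3 + 3×43 + 12×165 = 627 + 1695 + 129 + 1980 = 4431
ΣP(Q1 2008)Q(Q1 2008) = 33×19 + 565×3 + 3×41 + 12×138 = 627 + 1695 + 123 + 1656 = 4101
L = 4431 / 4101 × 100 = 108.0468
Paasche component (current-period weights):
ΣP(Q2 2008)Q(Q2 2008) = 30×19 + 475×3 + 3×43 + 9×165 = 570 + 1425 + 129 + 1485 = 3609
ΣP(Q2 2008)Q(Q1 2008) = 30×19 + 475×3 + 3×41 + 9×138 = 570 + 1425 + 123 + 1242 = 3360
P = 3609 / 3360 × 100 = 107.4107
Fisher = √(L × P) = √(108.0468 × 107.4107) = 107.7283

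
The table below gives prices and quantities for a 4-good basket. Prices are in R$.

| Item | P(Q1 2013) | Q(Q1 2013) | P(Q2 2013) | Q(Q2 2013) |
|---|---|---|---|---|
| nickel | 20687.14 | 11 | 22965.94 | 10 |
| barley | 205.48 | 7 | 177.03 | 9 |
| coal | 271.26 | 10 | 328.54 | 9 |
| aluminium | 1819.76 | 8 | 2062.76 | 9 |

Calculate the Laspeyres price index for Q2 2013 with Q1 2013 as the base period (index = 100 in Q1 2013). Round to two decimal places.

Laspeyres price index uses base-period quantities as weights.
ΣP(Q2 2013)·Q(Q1 2013) = 22965.94×11 + 177.03×7 + 328.54×10 + 2062.76×8 = 252625.34 + 1239.21 + 3285.4 + 16502.08 = 273652.03
ΣP(Q1 2013)·Q(Q1 2013) = 20687.14×11 + 205.48×7 + 271.26×10 + 1819.76×8 = 227558.54 + 1438.36 + 2712.6 + 14558.08 = 246267.58
Index = 273652.03 / 246267.58 × 100 = 111.1198

111.12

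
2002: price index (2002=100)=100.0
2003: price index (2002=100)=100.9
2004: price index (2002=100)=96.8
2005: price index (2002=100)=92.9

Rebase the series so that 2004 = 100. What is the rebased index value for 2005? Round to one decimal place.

96.0

Rebased(2005) = 92.9 / 96.8 × 100 = 95.9711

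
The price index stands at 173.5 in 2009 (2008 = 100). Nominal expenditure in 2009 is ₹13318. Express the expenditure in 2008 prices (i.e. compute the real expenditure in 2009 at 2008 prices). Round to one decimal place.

Real = Nominal ÷ (Index/100) = 13318 ÷ (173.5/100)
     = 13318 ÷ 1.735 = 7676.0807

7676.1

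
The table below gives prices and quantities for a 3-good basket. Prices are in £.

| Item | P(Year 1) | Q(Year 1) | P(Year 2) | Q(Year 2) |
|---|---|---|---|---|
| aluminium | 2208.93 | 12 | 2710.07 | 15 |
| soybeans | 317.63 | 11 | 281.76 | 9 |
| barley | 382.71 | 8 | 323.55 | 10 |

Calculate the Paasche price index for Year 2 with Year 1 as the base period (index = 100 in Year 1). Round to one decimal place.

Paasche price index uses current-period quantities as weights.
ΣP(Year 2)·Q(Year 2) = 2710.07×15 + 281.76×9 + 323.55×10 = 40651.05 + 2535.84 + 3235.5 = 46422.39
ΣP(Year 1)·Q(Year 2) = 2208.93×15 + 317.63×9 + 382.71×10 = 33133.95 + 2858.67 + 3827.1 = 39819.72
Index = 46422.39 / 39819.72 × 100 = 116.5814

116.6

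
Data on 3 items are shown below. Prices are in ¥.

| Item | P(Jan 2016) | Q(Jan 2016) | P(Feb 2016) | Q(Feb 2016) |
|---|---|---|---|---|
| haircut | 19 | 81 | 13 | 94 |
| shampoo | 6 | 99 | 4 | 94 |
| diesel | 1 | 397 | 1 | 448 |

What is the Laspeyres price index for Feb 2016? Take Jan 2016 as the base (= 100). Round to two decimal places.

Laspeyres price index uses base-period quantities as weights.
ΣP(Feb 2016)·Q(Jan 2016) = 13×81 + 4×99 + 1×397 = 1053 + 396 + 397 = 1846
ΣP(Jan 2016)·Q(Jan 2016) = 19×81 + 6×99 + 1×397 = 1539 + 594 + 397 = 2530
Index = 1846 / 2530 × 100 = 72.9644

72.96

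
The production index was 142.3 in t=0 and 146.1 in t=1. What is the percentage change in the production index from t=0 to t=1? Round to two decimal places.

2.67%

Change = (146.1 − 142.3) / 142.3 × 100
       = 3.8 / 142.3 × 100 = 2.6704%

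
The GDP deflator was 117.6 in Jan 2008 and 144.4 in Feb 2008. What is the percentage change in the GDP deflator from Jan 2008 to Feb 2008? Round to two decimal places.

22.79%

Change = (144.4 − 117.6) / 117.6 × 100
       = 26.8 / 117.6 × 100 = 22.7891%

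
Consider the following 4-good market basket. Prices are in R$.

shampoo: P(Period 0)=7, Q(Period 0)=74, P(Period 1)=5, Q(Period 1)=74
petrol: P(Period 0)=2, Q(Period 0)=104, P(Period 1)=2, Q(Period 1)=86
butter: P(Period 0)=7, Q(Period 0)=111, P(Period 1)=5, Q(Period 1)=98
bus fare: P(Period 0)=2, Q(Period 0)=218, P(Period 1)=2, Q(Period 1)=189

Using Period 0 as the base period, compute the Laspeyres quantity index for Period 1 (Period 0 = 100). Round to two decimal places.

Laspeyres quantity index uses base-period prices as weights.
ΣP(Period 0)·Q(Period 1) = 7×74 + 2×86 + 7×98 + 2×189 = 518 + 172 + 686 + 378 = 1754
ΣP(Period 0)·Q(Period 0) = 7×74 + 2×104 + 7×111 + 2×218 = 518 + 208 + 777 + 436 = 1939
Index = 1754 / 1939 × 100 = 90.4590

90.46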